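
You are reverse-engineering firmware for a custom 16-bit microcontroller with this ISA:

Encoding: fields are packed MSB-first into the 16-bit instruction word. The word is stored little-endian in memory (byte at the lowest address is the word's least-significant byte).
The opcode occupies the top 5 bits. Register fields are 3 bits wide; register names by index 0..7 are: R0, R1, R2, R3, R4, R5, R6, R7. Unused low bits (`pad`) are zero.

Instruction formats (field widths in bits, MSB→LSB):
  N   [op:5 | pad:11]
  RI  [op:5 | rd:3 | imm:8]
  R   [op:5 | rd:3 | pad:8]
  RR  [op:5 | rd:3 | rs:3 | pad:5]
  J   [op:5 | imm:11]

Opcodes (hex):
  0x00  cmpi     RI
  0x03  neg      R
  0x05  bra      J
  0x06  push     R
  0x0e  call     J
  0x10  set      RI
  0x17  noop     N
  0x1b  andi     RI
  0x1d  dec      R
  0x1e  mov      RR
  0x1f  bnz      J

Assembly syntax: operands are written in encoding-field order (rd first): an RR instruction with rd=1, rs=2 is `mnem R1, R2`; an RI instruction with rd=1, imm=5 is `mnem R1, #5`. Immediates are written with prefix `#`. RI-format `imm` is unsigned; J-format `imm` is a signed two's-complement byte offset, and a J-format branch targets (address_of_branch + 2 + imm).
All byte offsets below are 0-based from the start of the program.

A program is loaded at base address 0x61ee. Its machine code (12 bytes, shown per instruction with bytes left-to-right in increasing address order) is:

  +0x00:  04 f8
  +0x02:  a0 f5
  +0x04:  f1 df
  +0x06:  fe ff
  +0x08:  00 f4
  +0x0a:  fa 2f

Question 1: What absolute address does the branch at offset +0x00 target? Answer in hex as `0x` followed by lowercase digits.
0x61f4

@+00  little-endian(04 f8) = 0xf804
  op=0xf804>>11=0x1f ⇒ bnz (J)
  imm: (w>>0)&0x7ff=0x4 → #4
  target = base 0x61ee + off 0x00 + 2 + imm 4 = 0x61f4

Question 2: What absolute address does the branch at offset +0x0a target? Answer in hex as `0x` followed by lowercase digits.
0x61f4

[0a] fa 2f → 0x2ffa
  op=0x2ffa>>11=0x5 ⇒ bra (J)
  [10:0] imm=2042 (s11→-6) = #-6
  target = base 0x61ee + off 0x0a + 2 + imm -6 = 0x61f4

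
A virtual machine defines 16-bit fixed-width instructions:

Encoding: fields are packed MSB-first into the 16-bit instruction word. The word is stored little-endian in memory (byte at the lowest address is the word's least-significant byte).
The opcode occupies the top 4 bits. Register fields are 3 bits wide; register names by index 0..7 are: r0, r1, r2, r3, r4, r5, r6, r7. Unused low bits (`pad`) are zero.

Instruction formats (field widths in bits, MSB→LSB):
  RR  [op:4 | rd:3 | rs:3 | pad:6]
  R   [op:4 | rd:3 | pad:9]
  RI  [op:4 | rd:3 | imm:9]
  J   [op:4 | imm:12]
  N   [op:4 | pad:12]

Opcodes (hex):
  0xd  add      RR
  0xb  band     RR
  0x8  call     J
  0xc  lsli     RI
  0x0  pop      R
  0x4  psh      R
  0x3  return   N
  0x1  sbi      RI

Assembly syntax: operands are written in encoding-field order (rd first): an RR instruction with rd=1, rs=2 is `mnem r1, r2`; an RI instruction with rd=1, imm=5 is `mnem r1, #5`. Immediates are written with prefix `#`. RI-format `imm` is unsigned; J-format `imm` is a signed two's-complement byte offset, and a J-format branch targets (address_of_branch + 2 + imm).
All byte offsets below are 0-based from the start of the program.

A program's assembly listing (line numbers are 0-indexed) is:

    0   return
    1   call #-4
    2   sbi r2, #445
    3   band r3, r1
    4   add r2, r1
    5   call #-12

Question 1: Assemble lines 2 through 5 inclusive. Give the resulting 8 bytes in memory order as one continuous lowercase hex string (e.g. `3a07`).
L2: sbi op=0x1:4|rd=2:3|imm=445:9 ⇒ 0x15bd ⇒ little bd 15
L3: band op=0xb:4|rd=3:3|rs=1:3|pad=0:6 ⇒ 0xb640 ⇒ little 40 b6
L4: add op=0xd:4|rd=2:3|rs=1:3|pad=0:6 ⇒ 0xd440 ⇒ little 40 d4
L5: call op=0x8:4|imm=-12:12 ⇒ 0x8ff4 ⇒ little f4 8f

bd1540b640d4f48f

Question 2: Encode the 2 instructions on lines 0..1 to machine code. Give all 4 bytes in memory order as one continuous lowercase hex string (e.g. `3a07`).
0030fc8f

L0: return op=0x3:4|pad=0:12 ⇒ 0x3000 ⇒ little 00 30
L1: call op=0x8:4|imm=-4:12 ⇒ 0x8ffc ⇒ little fc 8f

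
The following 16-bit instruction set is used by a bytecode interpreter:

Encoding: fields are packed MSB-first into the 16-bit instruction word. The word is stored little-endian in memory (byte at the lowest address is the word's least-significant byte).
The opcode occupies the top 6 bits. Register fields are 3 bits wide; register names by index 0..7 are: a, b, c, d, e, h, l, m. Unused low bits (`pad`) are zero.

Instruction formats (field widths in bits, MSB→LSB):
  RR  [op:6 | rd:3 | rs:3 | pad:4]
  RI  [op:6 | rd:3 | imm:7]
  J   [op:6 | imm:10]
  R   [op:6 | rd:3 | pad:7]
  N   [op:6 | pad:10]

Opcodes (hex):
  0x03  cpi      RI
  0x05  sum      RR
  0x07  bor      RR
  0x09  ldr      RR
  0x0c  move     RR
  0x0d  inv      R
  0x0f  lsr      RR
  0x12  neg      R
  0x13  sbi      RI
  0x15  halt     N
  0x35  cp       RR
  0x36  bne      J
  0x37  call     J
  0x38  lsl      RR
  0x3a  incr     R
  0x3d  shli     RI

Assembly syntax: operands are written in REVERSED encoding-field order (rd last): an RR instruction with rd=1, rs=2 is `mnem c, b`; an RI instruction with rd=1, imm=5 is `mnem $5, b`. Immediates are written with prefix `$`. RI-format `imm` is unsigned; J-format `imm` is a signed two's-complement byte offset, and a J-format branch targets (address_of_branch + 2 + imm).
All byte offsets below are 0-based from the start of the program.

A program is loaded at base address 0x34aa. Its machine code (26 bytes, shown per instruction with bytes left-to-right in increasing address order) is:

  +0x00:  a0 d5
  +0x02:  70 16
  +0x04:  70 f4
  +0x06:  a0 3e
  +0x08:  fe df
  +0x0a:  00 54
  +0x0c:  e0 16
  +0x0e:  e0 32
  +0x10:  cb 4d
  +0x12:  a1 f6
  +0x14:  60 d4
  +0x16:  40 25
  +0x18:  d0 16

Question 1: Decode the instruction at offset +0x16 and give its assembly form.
ldr e, c

off 0x16: read 40 25 as little → 0x2540
  opcode bits[15:10]=0x9: ldr/RR
  rd: (w>>7)&0x7=0x2 → c
  rs: (w>>4)&0x7=0x4 → e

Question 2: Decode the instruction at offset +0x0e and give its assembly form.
off 0x0e: read e0 32 as little → 0x32e0
  top 6b → 0xc → move [RR]
  rd: (w>>7)&0x7=0x5 → h
  rs: (w>>4)&0x7=0x6 → l

move l, h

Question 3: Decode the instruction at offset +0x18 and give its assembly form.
@+18  little-endian(d0 16) = 0x16d0
  op=0x16d0>>10=0x5 ⇒ sum (RR)
  [9:7] rd=5 = h
  [6:4] rs=5 = h

sum h, h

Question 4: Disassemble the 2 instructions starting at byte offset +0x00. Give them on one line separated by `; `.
+0x00: a0 d5 ⇒ word 0xd5a0 (little)
  opcode bits[15:10]=0x35: cp/RR
  rd: (w>>7)&0x7=0x3 → d
  rs: (w>>4)&0x7=0x2 → c
+0x02: 70 16 ⇒ word 0x1670 (little)
  opcode bits[15:10]=0x5: sum/RR
  rd: (w>>7)&0x7=0x4 → e
  rs: (w>>4)&0x7=0x7 → m

cp c, d; sum m, e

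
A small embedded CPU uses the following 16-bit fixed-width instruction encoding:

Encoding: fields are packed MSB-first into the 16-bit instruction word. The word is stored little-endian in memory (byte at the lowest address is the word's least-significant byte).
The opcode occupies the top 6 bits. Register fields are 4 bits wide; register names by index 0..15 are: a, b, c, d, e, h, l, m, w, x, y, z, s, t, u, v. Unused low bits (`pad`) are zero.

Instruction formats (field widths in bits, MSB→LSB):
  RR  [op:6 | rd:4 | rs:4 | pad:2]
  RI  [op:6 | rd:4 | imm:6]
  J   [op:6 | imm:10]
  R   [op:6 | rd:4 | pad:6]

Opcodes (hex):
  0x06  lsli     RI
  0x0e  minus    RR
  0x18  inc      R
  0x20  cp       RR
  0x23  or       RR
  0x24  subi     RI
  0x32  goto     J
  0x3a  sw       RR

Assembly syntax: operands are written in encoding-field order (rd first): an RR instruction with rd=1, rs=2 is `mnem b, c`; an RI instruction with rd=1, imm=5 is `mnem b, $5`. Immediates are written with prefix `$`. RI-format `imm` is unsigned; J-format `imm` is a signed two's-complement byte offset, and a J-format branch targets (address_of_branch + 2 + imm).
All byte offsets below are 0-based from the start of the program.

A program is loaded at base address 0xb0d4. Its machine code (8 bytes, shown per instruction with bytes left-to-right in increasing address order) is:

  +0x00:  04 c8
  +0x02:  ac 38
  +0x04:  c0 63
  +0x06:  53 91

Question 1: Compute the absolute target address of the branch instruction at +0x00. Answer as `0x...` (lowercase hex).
0xb0da

off 0x00: read 04 c8 as little → 0xc804
  top 6b → 0x32 → goto [J]
  imm: (w>>0)&0x3ff=0x4 → $4
  target = base 0xb0d4 + off 0x00 + 2 + imm 4 = 0xb0da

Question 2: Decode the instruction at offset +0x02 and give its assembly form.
off 0x02: read ac 38 as little → 0x38ac
  opcode bits[15:10]=0xe: minus/RR
  rd: (w>>6)&0xf=0x2 → c
  rs: (w>>2)&0xf=0xb → z

minus c, z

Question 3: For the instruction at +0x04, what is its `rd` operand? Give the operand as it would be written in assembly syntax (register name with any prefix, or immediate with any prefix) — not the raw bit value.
@+04  little-endian(c0 63) = 0x63c0
  opcode bits[15:10]=0x18: inc/R
  [9:6] rd=15 = v

v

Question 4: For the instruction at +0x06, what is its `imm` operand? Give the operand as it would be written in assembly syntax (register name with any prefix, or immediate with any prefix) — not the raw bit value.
$19

@+06  little-endian(53 91) = 0x9153
  opcode bits[15:10]=0x24: subi/RI
  rd: (w>>6)&0xf=0x5 → h
  imm: (w>>0)&0x3f=0x13 → $19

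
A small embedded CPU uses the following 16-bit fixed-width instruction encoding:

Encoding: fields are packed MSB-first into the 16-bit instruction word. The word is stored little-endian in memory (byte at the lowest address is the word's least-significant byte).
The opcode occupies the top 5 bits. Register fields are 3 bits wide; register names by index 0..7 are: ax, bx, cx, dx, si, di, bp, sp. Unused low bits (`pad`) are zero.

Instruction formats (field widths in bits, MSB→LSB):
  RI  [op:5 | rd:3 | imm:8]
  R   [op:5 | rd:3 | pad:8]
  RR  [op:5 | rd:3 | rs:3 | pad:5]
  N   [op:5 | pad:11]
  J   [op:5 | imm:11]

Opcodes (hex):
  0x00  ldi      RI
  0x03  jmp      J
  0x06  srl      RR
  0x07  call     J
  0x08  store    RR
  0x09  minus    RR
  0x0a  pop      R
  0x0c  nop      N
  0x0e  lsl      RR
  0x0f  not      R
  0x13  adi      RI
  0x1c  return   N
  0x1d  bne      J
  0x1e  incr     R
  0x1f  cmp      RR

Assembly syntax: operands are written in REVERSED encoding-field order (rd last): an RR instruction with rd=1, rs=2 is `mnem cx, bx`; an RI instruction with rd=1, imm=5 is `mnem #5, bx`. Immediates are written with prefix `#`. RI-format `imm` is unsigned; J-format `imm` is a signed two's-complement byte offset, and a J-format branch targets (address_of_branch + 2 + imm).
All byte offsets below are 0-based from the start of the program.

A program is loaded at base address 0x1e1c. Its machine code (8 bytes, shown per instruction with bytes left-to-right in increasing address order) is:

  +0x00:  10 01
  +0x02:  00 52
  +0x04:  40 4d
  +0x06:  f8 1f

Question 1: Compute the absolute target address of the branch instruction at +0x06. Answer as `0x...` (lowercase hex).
off 0x06: read f8 1f as little → 0x1ff8
  opcode bits[15:11]=0x3: jmp/J
  imm@[10:0]=0x7f8 (s11→-8) ⇒ #-8
  target = base 0x1e1c + off 0x06 + 2 + imm -8 = 0x1e1c

0x1e1c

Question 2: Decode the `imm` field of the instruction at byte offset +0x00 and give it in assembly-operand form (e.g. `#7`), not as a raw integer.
#16

@+00  little-endian(10 01) = 0x0110
  top 5b → 0x0 → ldi [RI]
  [10:8] rd=1 = bx
  [7:0] imm=16 = #16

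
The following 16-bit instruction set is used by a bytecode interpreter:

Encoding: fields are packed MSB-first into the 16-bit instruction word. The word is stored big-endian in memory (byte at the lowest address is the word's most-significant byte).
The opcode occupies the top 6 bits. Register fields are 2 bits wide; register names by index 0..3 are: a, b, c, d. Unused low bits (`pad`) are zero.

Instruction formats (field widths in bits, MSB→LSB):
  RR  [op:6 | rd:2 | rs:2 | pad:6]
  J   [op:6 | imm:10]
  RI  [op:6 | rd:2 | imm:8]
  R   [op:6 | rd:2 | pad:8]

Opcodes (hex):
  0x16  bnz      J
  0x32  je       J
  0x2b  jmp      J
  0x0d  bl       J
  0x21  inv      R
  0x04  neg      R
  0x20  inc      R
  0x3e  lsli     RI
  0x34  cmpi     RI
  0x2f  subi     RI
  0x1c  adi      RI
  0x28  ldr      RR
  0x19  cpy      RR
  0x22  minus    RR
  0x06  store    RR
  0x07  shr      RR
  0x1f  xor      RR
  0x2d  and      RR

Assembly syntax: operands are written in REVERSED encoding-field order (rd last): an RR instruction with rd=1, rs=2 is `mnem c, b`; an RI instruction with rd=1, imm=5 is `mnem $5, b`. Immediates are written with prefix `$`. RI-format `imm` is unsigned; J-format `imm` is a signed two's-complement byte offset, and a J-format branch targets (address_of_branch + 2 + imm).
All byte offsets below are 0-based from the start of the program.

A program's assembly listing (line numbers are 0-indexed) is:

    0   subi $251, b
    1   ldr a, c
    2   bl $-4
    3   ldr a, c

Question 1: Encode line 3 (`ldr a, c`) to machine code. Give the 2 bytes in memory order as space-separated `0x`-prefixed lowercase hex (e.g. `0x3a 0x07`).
L3: ldr op=0x28:6|rd=2:2|rs=0:2|pad=0:6 ⇒ 0xa200 ⇒ big a2 00

0xa2 0x00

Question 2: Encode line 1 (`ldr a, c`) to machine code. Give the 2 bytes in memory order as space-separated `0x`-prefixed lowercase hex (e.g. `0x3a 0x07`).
L1: ldr op=0x28:6|rd=2:2|rs=0:2|pad=0:6 ⇒ 0xa200 ⇒ big a2 00

0xa2 0x00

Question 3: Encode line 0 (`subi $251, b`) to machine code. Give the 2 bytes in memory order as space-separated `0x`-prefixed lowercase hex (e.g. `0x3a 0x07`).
0. subi fields op=0x2f:6|rd=1:2|imm=251:8 → word bdfbh → bd fb

0xbd 0xfb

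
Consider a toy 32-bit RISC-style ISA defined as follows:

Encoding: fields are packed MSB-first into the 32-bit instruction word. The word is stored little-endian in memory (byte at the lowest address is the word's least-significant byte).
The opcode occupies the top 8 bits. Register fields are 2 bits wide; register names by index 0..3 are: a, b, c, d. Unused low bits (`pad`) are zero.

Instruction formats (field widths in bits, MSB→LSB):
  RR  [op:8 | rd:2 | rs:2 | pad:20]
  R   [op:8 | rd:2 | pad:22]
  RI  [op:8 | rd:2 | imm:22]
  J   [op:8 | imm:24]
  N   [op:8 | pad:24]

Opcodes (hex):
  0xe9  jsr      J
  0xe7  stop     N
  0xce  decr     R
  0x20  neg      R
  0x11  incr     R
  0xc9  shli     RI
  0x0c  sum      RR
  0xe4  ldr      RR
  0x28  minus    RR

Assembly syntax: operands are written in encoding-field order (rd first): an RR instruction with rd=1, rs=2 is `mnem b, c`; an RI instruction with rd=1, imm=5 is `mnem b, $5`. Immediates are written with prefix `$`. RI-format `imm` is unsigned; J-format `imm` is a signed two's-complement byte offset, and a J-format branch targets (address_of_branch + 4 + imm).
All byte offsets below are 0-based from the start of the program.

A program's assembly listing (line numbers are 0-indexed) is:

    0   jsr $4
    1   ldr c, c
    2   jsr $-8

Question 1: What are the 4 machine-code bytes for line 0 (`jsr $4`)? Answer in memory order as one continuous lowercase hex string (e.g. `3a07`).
L0: jsr op=0xe9:8|imm=4:24 ⇒ 0xe9000004 ⇒ little 04 00 00 e9

040000e9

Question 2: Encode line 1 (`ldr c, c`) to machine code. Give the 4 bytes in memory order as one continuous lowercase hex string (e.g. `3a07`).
L1: ldr op=0xe4:8|rd=2:2|rs=2:2|pad=0:20 ⇒ 0xe4a00000 ⇒ little 00 00 a0 e4

0000a0e4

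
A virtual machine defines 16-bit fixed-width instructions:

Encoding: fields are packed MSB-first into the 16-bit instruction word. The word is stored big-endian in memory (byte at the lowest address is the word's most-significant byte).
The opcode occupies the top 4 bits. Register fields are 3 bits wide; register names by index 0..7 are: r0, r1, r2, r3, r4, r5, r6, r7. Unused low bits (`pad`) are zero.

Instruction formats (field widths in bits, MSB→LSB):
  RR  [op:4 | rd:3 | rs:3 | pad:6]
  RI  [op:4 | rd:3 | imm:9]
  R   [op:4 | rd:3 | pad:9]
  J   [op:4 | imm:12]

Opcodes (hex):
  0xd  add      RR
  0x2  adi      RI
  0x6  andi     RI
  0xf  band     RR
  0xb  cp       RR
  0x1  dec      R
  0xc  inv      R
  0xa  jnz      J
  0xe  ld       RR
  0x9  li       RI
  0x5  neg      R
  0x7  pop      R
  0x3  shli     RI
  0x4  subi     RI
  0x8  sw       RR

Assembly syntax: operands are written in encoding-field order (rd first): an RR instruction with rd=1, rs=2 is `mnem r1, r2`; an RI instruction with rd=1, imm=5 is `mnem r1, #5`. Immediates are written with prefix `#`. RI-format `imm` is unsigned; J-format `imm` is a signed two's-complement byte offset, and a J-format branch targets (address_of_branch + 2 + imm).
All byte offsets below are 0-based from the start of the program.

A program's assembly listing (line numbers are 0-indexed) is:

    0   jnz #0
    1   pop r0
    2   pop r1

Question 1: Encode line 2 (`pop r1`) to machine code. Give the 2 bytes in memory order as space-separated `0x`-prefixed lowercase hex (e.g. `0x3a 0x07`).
line 2 (pop): pack op=0x7:4|rd=1:3|pad=0:9 = 0x7200; big→ 72 00

0x72 0x00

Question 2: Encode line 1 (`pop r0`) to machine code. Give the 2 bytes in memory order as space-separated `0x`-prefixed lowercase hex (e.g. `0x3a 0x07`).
0x70 0x00

L1: pop op=0x7:4|rd=0:3|pad=0:9 ⇒ 0x7000 ⇒ big 70 00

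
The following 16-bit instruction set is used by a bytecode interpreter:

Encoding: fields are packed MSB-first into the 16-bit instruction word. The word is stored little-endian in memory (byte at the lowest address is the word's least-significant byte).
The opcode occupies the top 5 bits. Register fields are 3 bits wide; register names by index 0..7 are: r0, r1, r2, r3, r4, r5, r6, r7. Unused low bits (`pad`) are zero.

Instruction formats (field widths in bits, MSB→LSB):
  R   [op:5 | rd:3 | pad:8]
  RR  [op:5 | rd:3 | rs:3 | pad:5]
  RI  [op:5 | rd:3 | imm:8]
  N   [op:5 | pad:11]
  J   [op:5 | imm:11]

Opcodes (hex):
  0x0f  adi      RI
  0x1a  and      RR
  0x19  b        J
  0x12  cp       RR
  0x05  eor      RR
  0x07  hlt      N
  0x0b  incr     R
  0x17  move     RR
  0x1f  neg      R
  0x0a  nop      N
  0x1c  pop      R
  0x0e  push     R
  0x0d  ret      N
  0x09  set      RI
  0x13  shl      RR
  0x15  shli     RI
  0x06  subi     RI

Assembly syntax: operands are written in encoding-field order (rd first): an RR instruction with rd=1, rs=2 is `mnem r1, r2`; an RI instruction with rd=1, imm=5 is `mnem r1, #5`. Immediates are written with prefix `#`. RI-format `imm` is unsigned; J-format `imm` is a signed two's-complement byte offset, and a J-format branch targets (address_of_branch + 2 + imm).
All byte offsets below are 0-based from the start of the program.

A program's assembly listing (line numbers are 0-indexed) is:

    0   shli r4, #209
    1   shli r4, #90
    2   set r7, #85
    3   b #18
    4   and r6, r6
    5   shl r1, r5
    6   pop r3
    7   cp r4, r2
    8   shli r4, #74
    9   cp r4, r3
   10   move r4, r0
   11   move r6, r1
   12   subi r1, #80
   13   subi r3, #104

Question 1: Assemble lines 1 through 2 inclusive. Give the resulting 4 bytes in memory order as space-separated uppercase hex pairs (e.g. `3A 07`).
L1: shli op=0x15:5|rd=4:3|imm=90:8 ⇒ 0xac5a ⇒ little 5a ac
L2: set op=0x9:5|rd=7:3|imm=85:8 ⇒ 0x4f55 ⇒ little 55 4f

5A AC 55 4F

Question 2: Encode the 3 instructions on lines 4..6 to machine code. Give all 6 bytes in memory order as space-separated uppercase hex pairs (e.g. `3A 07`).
C0 D6 A0 99 00 E3

L4: and op=0x1a:5|rd=6:3|rs=6:3|pad=0:5 ⇒ 0xd6c0 ⇒ little c0 d6
L5: shl op=0x13:5|rd=1:3|rs=5:3|pad=0:5 ⇒ 0x99a0 ⇒ little a0 99
L6: pop op=0x1c:5|rd=3:3|pad=0:8 ⇒ 0xe300 ⇒ little 00 e3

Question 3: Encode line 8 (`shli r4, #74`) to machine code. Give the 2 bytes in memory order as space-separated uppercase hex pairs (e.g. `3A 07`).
line 8 (shli): pack op=0x15:5|rd=4:3|imm=74:8 = 0xac4a; little→ 4a ac

4A AC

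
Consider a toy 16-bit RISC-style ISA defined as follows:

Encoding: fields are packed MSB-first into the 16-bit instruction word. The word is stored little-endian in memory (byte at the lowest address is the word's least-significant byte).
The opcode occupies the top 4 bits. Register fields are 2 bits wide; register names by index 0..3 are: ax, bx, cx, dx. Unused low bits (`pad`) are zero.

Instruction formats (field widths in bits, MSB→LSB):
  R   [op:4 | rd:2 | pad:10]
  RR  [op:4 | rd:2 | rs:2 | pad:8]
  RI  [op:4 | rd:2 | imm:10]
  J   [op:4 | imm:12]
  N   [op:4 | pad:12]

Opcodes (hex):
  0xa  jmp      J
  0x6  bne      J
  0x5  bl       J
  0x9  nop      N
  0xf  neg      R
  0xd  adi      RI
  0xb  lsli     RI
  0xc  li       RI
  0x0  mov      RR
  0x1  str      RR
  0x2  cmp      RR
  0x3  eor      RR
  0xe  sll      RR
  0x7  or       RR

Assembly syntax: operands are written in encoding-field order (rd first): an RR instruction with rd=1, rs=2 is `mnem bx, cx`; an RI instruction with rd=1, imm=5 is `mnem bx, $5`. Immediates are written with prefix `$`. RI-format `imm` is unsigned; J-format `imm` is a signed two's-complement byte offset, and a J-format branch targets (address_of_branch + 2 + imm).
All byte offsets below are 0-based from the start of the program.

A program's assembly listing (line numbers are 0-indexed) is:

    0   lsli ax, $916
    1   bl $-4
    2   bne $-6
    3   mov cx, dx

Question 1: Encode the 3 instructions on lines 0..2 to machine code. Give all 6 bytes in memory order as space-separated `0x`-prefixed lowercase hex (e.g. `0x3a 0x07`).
0x94 0xb3 0xfc 0x5f 0xfa 0x6f

0. lsli fields op=0xb:4|rd=0:2|imm=916:10 → word b394h → 94 b3
1. bl fields op=0x5:4|imm=-4:12 → word 5ffch → fc 5f
2. bne fields op=0x6:4|imm=-6:12 → word 6ffah → fa 6f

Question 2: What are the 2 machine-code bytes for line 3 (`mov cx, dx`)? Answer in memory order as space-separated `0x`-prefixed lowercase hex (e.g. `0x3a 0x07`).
L3: mov op=0x0:4|rd=2:2|rs=3:2|pad=0:8 ⇒ 0x0b00 ⇒ little 00 0b

0x00 0x0b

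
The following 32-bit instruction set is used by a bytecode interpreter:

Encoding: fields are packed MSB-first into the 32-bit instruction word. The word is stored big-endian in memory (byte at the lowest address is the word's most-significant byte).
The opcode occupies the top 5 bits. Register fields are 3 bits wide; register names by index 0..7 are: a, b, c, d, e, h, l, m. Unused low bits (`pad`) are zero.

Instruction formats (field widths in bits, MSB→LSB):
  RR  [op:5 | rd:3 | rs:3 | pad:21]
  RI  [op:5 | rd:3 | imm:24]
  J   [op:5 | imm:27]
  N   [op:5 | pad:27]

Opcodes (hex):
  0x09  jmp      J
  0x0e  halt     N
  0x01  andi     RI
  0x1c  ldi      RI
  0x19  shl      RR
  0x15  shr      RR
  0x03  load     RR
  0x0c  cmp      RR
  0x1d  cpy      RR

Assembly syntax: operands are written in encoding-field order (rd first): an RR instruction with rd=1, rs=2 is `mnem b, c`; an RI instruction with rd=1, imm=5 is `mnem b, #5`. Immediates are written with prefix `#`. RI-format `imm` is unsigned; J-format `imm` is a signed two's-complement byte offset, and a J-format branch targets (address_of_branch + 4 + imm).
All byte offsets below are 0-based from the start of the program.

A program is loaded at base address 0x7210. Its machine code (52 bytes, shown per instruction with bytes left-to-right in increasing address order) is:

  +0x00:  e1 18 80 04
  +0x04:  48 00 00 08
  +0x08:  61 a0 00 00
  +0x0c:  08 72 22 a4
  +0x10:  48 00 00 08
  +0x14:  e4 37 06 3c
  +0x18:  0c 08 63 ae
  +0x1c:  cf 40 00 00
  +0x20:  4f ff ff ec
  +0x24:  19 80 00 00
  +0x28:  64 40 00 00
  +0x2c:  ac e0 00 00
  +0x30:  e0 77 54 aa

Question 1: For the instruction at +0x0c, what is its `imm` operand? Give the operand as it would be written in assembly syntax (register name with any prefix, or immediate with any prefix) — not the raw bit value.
+0x0c: 08 72 22 a4 ⇒ word 0x087222a4 (big)
  opcode bits[31:27]=0x1: andi/RI
  [26:24] rd=0 = a
  [23:0] imm=7479972 = #7479972

#7479972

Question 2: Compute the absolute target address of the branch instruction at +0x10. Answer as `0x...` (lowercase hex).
0x722c

off 0x10: read 48 00 00 08 as big → 0x48000008
  top 5b → 0x9 → jmp [J]
  imm: (w>>0)&0x7ffffff=0x8 → #8
  target = base 0x7210 + off 0x10 + 4 + imm 8 = 0x722c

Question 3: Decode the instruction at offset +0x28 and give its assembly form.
cmp e, c

+0x28: 64 40 00 00 ⇒ word 0x64400000 (big)
  top 5b → 0xc → cmp [RR]
  rd@[26:24]=0x4 ⇒ e
  rs@[23:21]=0x2 ⇒ c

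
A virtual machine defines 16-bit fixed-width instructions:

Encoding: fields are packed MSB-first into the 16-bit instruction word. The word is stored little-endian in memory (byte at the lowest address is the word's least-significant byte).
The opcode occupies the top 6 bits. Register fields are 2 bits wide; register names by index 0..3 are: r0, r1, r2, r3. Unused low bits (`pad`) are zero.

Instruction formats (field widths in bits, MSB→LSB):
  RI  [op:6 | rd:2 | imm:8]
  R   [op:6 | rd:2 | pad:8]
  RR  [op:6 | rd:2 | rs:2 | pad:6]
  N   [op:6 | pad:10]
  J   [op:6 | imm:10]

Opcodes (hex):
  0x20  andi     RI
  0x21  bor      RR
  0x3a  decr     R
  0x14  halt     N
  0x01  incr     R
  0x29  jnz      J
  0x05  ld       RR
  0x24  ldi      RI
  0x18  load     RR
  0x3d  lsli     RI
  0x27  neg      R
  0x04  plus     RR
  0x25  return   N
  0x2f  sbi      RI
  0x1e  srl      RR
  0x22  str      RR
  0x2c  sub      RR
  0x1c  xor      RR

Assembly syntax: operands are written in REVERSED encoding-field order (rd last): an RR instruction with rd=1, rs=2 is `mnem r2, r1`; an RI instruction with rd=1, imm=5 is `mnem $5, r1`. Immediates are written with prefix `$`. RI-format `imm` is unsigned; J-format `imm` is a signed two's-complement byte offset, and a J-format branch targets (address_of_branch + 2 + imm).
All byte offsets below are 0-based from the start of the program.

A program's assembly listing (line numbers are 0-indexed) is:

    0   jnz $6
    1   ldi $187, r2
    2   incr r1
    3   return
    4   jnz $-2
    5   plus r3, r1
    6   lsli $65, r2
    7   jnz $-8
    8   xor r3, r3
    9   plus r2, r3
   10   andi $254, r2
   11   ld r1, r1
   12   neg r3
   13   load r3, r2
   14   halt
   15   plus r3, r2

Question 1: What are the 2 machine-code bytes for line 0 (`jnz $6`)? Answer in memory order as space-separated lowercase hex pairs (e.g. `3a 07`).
line 0 (jnz): pack op=0x29:6|imm=6:10 = 0xa406; little→ 06 a4

06 a4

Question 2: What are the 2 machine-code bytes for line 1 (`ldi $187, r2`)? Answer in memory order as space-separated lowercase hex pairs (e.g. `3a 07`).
line 1 (ldi): pack op=0x24:6|rd=2:2|imm=187:8 = 0x92bb; little→ bb 92

bb 92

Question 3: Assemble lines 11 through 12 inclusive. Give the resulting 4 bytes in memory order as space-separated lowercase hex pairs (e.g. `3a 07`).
line 11 (ld): pack op=0x5:6|rd=1:2|rs=1:2|pad=0:6 = 0x1540; little→ 40 15
line 12 (neg): pack op=0x27:6|rd=3:2|pad=0:8 = 0x9f00; little→ 00 9f

40 15 00 9f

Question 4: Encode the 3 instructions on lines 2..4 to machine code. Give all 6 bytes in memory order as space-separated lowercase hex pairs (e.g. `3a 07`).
00 05 00 94 fe a7

2. incr fields op=0x1:6|rd=1:2|pad=0:8 → word 0500h → 00 05
3. return fields op=0x25:6|pad=0:10 → word 9400h → 00 94
4. jnz fields op=0x29:6|imm=-2:10 → word a7feh → fe a7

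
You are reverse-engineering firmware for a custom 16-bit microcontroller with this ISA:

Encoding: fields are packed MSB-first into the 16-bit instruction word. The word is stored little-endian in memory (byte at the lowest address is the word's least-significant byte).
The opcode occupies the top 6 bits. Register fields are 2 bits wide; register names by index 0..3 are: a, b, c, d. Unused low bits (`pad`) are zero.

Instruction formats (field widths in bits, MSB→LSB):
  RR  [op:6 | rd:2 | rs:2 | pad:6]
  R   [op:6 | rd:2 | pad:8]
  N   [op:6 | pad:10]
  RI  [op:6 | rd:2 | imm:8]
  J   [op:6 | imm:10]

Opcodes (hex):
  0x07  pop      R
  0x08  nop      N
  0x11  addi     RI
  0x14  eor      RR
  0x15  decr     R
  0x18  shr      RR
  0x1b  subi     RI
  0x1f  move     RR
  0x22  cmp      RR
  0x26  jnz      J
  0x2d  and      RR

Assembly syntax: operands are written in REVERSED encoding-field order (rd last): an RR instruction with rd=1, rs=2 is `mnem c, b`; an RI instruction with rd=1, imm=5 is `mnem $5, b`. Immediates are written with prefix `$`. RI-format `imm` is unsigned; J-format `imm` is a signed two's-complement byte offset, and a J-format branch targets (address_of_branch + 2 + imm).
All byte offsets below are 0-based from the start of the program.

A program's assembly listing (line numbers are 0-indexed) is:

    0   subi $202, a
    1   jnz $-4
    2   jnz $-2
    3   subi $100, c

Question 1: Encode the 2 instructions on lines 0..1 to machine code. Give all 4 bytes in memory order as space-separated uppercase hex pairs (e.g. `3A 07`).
CA 6C FC 9B

L0: subi op=0x1b:6|rd=0:2|imm=202:8 ⇒ 0x6cca ⇒ little ca 6c
L1: jnz op=0x26:6|imm=-4:10 ⇒ 0x9bfc ⇒ little fc 9b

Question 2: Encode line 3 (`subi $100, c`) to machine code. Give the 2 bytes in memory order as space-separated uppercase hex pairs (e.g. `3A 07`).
L3: subi op=0x1b:6|rd=2:2|imm=100:8 ⇒ 0x6e64 ⇒ little 64 6e

64 6E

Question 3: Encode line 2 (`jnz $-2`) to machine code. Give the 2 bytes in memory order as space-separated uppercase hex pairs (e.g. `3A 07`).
FE 9B

2. jnz fields op=0x26:6|imm=-2:10 → word 9bfeh → fe 9b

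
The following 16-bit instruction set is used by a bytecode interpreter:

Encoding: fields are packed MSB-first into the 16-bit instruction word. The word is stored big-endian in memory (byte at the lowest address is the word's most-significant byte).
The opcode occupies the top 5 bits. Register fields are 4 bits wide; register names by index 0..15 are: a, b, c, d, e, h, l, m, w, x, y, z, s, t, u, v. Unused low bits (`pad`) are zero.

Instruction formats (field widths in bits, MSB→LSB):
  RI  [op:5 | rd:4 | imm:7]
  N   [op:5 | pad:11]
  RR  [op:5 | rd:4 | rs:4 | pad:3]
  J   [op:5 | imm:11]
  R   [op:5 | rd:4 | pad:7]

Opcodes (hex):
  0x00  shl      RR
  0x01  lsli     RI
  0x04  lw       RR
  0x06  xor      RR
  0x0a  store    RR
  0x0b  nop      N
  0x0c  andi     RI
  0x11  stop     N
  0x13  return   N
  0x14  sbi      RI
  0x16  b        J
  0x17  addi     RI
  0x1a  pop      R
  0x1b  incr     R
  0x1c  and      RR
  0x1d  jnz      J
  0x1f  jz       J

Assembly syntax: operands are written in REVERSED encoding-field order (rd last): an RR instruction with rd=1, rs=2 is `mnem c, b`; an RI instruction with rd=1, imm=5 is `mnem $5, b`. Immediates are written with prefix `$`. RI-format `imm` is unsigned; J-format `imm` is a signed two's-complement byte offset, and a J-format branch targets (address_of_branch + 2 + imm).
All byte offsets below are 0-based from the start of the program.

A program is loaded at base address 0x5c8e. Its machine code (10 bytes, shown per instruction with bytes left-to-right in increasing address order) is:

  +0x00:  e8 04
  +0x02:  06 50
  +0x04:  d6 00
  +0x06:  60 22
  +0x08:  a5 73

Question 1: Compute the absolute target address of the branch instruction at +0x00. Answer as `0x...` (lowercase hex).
[00] e8 04 → 0xe804
  opcode bits[15:11]=0x1d: jnz/J
  [10:0] imm=4 = $4
  target = base 0x5c8e + off 0x00 + 2 + imm 4 = 0x5c94

0x5c94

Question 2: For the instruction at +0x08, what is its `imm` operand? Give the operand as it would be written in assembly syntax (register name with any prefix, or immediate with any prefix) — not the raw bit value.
$115

off 0x08: read a5 73 as big → 0xa573
  op=0xa573>>11=0x14 ⇒ sbi (RI)
  rd@[10:7]=0xa ⇒ y
  imm@[6:0]=0x73 ⇒ $115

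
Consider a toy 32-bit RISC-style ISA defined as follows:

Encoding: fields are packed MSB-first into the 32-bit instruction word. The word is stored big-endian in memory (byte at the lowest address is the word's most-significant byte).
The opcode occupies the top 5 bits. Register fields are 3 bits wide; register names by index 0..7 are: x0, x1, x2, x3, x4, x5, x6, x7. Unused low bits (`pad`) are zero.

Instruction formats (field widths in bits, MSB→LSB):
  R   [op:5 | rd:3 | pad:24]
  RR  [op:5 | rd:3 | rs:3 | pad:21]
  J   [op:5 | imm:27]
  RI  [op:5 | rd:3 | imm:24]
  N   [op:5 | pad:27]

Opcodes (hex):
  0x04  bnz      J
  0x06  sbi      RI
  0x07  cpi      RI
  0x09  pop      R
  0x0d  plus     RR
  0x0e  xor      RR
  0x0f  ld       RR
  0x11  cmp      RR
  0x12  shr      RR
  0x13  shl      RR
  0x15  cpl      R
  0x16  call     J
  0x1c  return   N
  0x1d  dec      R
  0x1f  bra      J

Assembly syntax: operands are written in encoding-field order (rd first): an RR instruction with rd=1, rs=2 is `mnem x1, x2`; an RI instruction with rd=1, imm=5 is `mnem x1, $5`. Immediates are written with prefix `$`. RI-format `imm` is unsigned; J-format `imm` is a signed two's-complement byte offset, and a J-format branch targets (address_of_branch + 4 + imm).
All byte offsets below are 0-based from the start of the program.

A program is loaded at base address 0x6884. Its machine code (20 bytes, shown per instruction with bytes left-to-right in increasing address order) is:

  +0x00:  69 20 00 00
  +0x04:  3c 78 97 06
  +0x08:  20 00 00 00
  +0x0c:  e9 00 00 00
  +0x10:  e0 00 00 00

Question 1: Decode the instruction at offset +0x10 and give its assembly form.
return

off 0x10: read e0 00 00 00 as big → 0xe0000000
  opcode bits[31:27]=0x1c: return/N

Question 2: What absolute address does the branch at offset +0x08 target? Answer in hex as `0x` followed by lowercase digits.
0x6890

+0x08: 20 00 00 00 ⇒ word 0x20000000 (big)
  op=0x20000000>>27=0x4 ⇒ bnz (J)
  imm@[26:0]=0x0 ⇒ $0
  target = base 0x6884 + off 0x08 + 4 + imm 0 = 0x6890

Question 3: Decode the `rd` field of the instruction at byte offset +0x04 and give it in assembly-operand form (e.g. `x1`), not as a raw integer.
[04] 3c 78 97 06 → 0x3c789706
  op=0x3c789706>>27=0x7 ⇒ cpi (RI)
  rd: (w>>24)&0x7=0x4 → x4
  imm: (w>>0)&0xffffff=0x789706 → $7902982

x4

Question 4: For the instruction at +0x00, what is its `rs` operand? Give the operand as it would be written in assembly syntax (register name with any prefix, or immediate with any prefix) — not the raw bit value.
[00] 69 20 00 00 → 0x69200000
  top 5b → 0xd → plus [RR]
  rd: (w>>24)&0x7=0x1 → x1
  rs: (w>>21)&0x7=0x1 → x1

x1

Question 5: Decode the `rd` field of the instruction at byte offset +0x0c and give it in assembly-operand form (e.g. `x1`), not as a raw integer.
@+0c  big-endian(e9 00 00 00) = 0xe9000000
  op=0xe9000000>>27=0x1d ⇒ dec (R)
  rd: (w>>24)&0x7=0x1 → x1

x1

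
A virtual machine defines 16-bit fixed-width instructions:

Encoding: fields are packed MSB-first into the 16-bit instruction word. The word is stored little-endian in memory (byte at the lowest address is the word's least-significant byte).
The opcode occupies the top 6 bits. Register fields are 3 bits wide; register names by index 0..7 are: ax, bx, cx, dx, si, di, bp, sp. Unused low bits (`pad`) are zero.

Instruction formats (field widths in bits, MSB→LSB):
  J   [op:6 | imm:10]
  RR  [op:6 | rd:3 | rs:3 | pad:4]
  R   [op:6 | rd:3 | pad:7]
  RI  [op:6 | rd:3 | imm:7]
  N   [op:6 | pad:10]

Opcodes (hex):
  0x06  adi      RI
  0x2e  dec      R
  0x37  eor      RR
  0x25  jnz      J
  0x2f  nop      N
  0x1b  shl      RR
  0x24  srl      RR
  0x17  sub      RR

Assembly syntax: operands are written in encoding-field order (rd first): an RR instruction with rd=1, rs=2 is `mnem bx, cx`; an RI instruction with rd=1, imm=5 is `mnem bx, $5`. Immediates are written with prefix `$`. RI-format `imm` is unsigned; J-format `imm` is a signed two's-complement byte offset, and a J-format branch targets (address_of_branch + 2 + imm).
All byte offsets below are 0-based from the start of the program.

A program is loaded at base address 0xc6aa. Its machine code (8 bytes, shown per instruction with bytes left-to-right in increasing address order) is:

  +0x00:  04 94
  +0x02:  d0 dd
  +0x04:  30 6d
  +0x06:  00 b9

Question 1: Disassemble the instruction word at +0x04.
@+04  little-endian(30 6d) = 0x6d30
  opcode bits[15:10]=0x1b: shl/RR
  rd: (w>>7)&0x7=0x2 → cx
  rs: (w>>4)&0x7=0x3 → dx

shl cx, dx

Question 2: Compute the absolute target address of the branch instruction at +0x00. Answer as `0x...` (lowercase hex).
[00] 04 94 → 0x9404
  op=0x9404>>10=0x25 ⇒ jnz (J)
  imm: (w>>0)&0x3ff=0x4 → $4
  target = base 0xc6aa + off 0x00 + 2 + imm 4 = 0xc6b0

0xc6b0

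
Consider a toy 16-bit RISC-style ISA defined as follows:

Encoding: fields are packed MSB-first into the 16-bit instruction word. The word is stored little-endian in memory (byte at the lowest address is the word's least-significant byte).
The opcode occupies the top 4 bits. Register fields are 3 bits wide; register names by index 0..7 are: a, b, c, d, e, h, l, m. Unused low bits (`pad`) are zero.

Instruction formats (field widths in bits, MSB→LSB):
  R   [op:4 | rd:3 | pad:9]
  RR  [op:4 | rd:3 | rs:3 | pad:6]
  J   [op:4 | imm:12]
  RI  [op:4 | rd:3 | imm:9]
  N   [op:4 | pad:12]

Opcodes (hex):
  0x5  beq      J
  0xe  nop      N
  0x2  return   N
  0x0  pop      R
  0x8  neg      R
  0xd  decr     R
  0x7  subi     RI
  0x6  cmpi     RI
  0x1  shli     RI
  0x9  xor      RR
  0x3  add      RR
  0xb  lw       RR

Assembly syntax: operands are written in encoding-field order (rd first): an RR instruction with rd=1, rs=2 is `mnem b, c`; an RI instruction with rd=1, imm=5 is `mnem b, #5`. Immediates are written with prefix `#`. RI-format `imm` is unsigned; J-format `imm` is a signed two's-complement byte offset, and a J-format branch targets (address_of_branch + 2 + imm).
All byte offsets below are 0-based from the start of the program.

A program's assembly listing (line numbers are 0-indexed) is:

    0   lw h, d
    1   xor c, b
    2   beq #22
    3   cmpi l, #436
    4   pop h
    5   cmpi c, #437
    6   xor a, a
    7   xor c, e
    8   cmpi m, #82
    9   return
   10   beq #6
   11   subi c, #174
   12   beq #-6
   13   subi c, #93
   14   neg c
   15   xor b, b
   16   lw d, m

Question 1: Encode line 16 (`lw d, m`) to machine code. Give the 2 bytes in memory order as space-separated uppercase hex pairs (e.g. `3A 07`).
L16: lw op=0xb:4|rd=3:3|rs=7:3|pad=0:6 ⇒ 0xb7c0 ⇒ little c0 b7

C0 B7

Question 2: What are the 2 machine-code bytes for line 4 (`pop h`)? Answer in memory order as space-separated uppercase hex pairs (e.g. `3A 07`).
00 0A

line 4 (pop): pack op=0x0:4|rd=5:3|pad=0:9 = 0x0a00; little→ 00 0a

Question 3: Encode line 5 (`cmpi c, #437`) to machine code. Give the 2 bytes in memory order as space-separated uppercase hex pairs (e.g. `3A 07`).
B5 65

line 5 (cmpi): pack op=0x6:4|rd=2:3|imm=437:9 = 0x65b5; little→ b5 65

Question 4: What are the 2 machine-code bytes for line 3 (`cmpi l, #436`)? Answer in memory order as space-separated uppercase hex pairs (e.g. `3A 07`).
B4 6D

L3: cmpi op=0x6:4|rd=6:3|imm=436:9 ⇒ 0x6db4 ⇒ little b4 6d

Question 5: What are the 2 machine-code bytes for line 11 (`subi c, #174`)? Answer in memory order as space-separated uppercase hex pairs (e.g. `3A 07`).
L11: subi op=0x7:4|rd=2:3|imm=174:9 ⇒ 0x74ae ⇒ little ae 74

AE 74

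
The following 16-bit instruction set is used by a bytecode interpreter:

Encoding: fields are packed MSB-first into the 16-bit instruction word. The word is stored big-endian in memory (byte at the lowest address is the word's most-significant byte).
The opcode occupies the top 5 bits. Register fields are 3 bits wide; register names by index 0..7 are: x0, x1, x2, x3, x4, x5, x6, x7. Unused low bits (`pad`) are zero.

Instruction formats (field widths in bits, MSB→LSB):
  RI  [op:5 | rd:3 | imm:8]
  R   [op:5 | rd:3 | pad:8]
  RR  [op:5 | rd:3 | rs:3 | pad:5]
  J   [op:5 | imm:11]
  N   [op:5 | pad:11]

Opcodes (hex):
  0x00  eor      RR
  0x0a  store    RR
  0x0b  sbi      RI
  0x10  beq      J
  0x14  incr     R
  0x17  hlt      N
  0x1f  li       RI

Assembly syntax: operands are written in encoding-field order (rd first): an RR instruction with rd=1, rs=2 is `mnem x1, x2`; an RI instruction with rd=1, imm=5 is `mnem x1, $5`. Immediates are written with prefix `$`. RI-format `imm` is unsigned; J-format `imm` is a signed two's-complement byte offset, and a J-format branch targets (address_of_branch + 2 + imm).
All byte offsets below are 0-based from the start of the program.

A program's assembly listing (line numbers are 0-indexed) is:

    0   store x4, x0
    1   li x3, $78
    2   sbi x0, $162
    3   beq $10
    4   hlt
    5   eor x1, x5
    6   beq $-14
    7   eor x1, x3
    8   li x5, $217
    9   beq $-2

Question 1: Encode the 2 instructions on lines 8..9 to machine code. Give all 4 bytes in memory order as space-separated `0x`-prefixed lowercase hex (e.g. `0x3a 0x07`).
0xfd 0xd9 0x87 0xfe

8. li fields op=0x1f:5|rd=5:3|imm=217:8 → word fdd9h → fd d9
9. beq fields op=0x10:5|imm=-2:11 → word 87feh → 87 fe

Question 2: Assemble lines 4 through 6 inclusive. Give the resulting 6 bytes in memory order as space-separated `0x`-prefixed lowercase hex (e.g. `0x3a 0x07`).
0xb8 0x00 0x01 0xa0 0x87 0xf2

L4: hlt op=0x17:5|pad=0:11 ⇒ 0xb800 ⇒ big b8 00
L5: eor op=0x0:5|rd=1:3|rs=5:3|pad=0:5 ⇒ 0x01a0 ⇒ big 01 a0
L6: beq op=0x10:5|imm=-14:11 ⇒ 0x87f2 ⇒ big 87 f2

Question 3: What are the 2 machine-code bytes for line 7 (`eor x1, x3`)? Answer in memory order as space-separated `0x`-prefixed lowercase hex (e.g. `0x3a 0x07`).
L7: eor op=0x0:5|rd=1:3|rs=3:3|pad=0:5 ⇒ 0x0160 ⇒ big 01 60

0x01 0x60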